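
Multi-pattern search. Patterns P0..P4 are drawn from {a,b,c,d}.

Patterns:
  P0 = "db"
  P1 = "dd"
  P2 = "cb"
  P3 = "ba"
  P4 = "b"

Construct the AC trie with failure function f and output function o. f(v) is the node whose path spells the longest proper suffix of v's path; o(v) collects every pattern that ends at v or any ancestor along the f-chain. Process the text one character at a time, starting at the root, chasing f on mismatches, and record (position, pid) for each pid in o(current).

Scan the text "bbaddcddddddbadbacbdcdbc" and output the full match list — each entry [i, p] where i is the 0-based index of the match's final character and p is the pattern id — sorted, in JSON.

Build:
Trie (insert patterns):
  n0 'ε': b→6 c→4 d→1
  n1 'd': b→2 d→3
  n2 'db': ·  ←P0
  n3 'dd': ·  ←P1
  n4 'c': b→5
  n5 'cb': ·  ←P2
  n6 'b': a→7  ←P4
  n7 'ba': ·  ←P3

Failure links (BFS by depth):
  n1('d'): parent n0 fail=0; on 'd' 0 → fail=0;  out ∅∪∅=∅
  n4('c'): parent n0 fail=0; on 'c' 0 → fail=0;  out ∅∪∅=∅
  n6('b'): parent n0 fail=0; on 'b' 0 → fail=0;  out {4}∪∅={4}
  n2('db'): parent n1 fail=0; on 'b' 0 → fail=6;  out {0}∪{4}={0,4}
  n3('dd'): parent n1 fail=0; on 'd' 0 → fail=1;  out {1}∪∅={1}
  n5('cb'): parent n4 fail=0; on 'b' 0 → fail=6;  out {2}∪{4}={2,4}
  n7('ba'): parent n6 fail=0; on 'a' 0 → fail=0;  out {3}∪∅={3}

Text stream:
i=0 'b': node 0→6  → match P4@[0:0]
i=1 'b': node 6→6 (via fail)  → match P4@[1:1]
i=2 'a': node 6→7  → match P3@[1:2]
i=3 'd': node 7→1 (via fail)
i=4 'd': node 1→3  → match P1@[3:4]
i=5 'c': node 3→4 (via fail)
i=6 'd': node 4→1 (via fail)
i=7 'd': node 1→3  → match P1@[6:7]
i=8 'd': node 3→3 (via fail)  → match P1@[7:8]
i=9 'd': node 3→3 (via fail)  → match P1@[8:9]
i=10 'd': node 3→3 (via fail)  → match P1@[9:10]
i=11 'd': node 3→3 (via fail)  → match P1@[10:11]
i=12 'b': node 3→2 (via fail)  → match P0@[11:12],P4@[12:12]
i=13 'a': node 2→7 (via fail)  → match P3@[12:13]
i=14 'd': node 7→1 (via fail)
i=15 'b': node 1→2  → match P0@[14:15],P4@[15:15]
i=16 'a': node 2→7 (via fail)  → match P3@[15:16]
i=17 'c': node 7→4 (via fail)
i=18 'b': node 4→5  → match P2@[17:18],P4@[18:18]
i=19 'd': node 5→1 (via fail)
i=20 'c': node 1→4 (via fail)
i=21 'd': node 4→1 (via fail)
i=22 'b': node 1→2  → match P0@[21:22],P4@[22:22]
i=23 'c': node 2→4 (via fail)

Result: [[0,4],[1,4],[2,3],[4,1],[7,1],[8,1],[9,1],[10,1],[11,1],[12,0],[12,4],[13,3],[15,0],[15,4],[16,3],[18,2],[18,4],[22,0],[22,4]]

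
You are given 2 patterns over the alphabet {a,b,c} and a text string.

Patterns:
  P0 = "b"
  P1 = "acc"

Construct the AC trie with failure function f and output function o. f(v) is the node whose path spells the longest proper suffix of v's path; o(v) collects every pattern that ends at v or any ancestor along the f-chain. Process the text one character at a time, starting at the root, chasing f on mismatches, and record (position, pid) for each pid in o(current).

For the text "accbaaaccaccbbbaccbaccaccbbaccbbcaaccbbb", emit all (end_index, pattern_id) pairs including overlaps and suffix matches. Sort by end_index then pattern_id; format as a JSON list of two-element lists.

Construct AC machine:
Trie (insert patterns):
  n0 'ε': a→2 b→1
  n1 'b': ·  [P0 ends]
  n2 'a': c→3
  n3 'ac': c→4
  n4 'acc': ·  [P1 ends]

BFS fail/out derivation:
  n1('b'): parent n0 fail=0; on 'b' 0 → fail=0;  out {0}∪∅={0}
  n2('a'): parent n0 fail=0; on 'a' 0 → fail=0;  out ∅∪∅=∅
  n3('ac'): parent n2 fail=0; on 'c' 0 → fail=0;  out ∅∪∅=∅
  n4('acc'): parent n3 fail=0; on 'c' 0 → fail=0;  out {1}∪∅={1}

Run:
[0] read 'a'  n0⇒n2
[1] read 'c'  n2⇒n3
[2] read 'c'  n3⇒n4  → match P1@[0:2]
[3] read 'b'  n4⇒n1 (via fail)  → match P0@[3:3]
[4] read 'a'  n1⇒n2 (via fail)
[5] read 'a'  n2⇒n2 (via fail)
[6] read 'a'  n2⇒n2 (via fail)
[7] read 'c'  n2⇒n3
[8] read 'c'  n3⇒n4  → match P1@[6:8]
[9] read 'a'  n4⇒n2 (via fail)
[10] read 'c'  n2⇒n3
[11] read 'c'  n3⇒n4  → match P1@[9:11]
[12] read 'b'  n4⇒n1 (via fail)  → match P0@[12:12]
[13] read 'b'  n1⇒n1 (via fail)  → match P0@[13:13]
[14] read 'b'  n1⇒n1 (via fail)  → match P0@[14:14]
[15] read 'a'  n1⇒n2 (via fail)
[16] read 'c'  n2⇒n3
[17] read 'c'  n3⇒n4  → match P1@[15:17]
[18] read 'b'  n4⇒n1 (via fail)  → match P0@[18:18]
[19] read 'a'  n1⇒n2 (via fail)
[20] read 'c'  n2⇒n3
[21] read 'c'  n3⇒n4  → match P1@[19:21]
[22] read 'a'  n4⇒n2 (via fail)
[23] read 'c'  n2⇒n3
[24] read 'c'  n3⇒n4  → match P1@[22:24]
[25] read 'b'  n4⇒n1 (via fail)  → match P0@[25:25]
[26] read 'b'  n1⇒n1 (via fail)  → match P0@[26:26]
[27] read 'a'  n1⇒n2 (via fail)
[28] read 'c'  n2⇒n3
[29] read 'c'  n3⇒n4  → match P1@[27:29]
[30] read 'b'  n4⇒n1 (via fail)  → match P0@[30:30]
[31] read 'b'  n1⇒n1 (via fail)  → match P0@[31:31]
[32] read 'c'  n1⇒n0 (via fail)
[33] read 'a'  n0⇒n2
[34] read 'a'  n2⇒n2 (via fail)
[35] read 'c'  n2⇒n3
[36] read 'c'  n3⇒n4  → match P1@[34:36]
[37] read 'b'  n4⇒n1 (via fail)  → match P0@[37:37]
[38] read 'b'  n1⇒n1 (via fail)  → match P0@[38:38]
[39] read 'b'  n1⇒n1 (via fail)  → match P0@[39:39]

All matches (sorted): [[2,1],[3,0],[8,1],[11,1],[12,0],[13,0],[14,0],[17,1],[18,0],[21,1],[24,1],[25,0],[26,0],[29,1],[30,0],[31,0],[36,1],[37,0],[38,0],[39,0]]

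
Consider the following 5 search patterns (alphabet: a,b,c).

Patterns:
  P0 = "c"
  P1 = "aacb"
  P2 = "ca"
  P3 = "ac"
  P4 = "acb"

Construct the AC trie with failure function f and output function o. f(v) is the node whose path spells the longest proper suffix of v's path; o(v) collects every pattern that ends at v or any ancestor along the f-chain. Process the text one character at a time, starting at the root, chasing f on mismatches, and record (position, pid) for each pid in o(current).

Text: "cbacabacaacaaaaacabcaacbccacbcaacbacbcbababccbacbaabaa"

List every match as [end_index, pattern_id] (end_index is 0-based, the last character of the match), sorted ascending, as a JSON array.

Build:
Trie nodes:
  n0 'ε': a→2 c→1
  n1 'c': a→6  [P0 ends]
  n2 'a': a→3 c→7
  n3 'aa': c→4
  n4 'aac': b→5
  n5 'aacb': ·  [P1 ends]
  n6 'ca': ·  [P2 ends]
  n7 'ac': b→8  [P3 ends]
  n8 'acb': ·  [P4 ends]

Failure links (BFS by depth):
  fail(1) 'c': from fail(0)=0 chase 'c': 0 ⇒ 0;  out={0}∪out(0)={0}
  fail(2) 'a': from fail(0)=0 chase 'a': 0 ⇒ 0;  out=∅∪out(0)=∅
  fail(3) 'aa': from fail(2)=0 chase 'a': 0 ⇒ 2;  out=∅∪out(2)=∅
  fail(6) 'ca': from fail(1)=0 chase 'a': 0 ⇒ 2;  out={2}∪out(2)={2}
  fail(7) 'ac': from fail(2)=0 chase 'c': 0 ⇒ 1;  out={3}∪out(1)={0,3}
  fail(4) 'aac': from fail(3)=2 chase 'c': 2 ⇒ 7;  out=∅∪out(7)={0,3}
  fail(8) 'acb': from fail(7)=1 chase 'b': 1→0 ⇒ 0;  out={4}∪out(0)={4}
  fail(5) 'aacb': from fail(4)=7 chase 'b': 7 ⇒ 8;  out={1}∪out(8)={1,4}

Scan:
[0] read 'c'  n0⇒n1  ** P0@[0:0]
[1] read 'b'  n1⇒n0 (fail-walked)
[2] read 'a'  n0⇒n2
[3] read 'c'  n2⇒n7  ** P0@[3:3],P3@[2:3]
[4] read 'a'  n7⇒n6 (fail-walked)  ** P2@[3:4]
[5] read 'b'  n6⇒n0 (fail-walked)
[6] read 'a'  n0⇒n2
[7] read 'c'  n2⇒n7  ** P0@[7:7],P3@[6:7]
[8] read 'a'  n7⇒n6 (fail-walked)  ** P2@[7:8]
[9] read 'a'  n6⇒n3 (fail-walked)
[10] read 'c'  n3⇒n4  ** P0@[10:10],P3@[9:10]
[11] read 'a'  n4⇒n6 (fail-walked)  ** P2@[10:11]
[12] read 'a'  n6⇒n3 (fail-walked)
[13] read 'a'  n3⇒n3 (fail-walked)
[14] read 'a'  n3⇒n3 (fail-walked)
[15] read 'a'  n3⇒n3 (fail-walked)
[16] read 'c'  n3⇒n4  ** P0@[16:16],P3@[15:16]
[17] read 'a'  n4⇒n6 (fail-walked)  ** P2@[16:17]
[18] read 'b'  n6⇒n0 (fail-walked)
[19] read 'c'  n0⇒n1  ** P0@[19:19]
[20] read 'a'  n1⇒n6  ** P2@[19:20]
[21] read 'a'  n6⇒n3 (fail-walked)
[22] read 'c'  n3⇒n4  ** P0@[22:22],P3@[21:22]
[23] read 'b'  n4⇒n5  ** P1@[20:23],P4@[21:23]
[24] read 'c'  n5⇒n1 (fail-walked)  ** P0@[24:24]
[25] read 'c'  n1⇒n1 (fail-walked)  ** P0@[25:25]
[26] read 'a'  n1⇒n6  ** P2@[25:26]
[27] read 'c'  n6⇒n7 (fail-walked)  ** P0@[27:27],P3@[26:27]
[28] read 'b'  n7⇒n8  ** P4@[26:28]
[29] read 'c'  n8⇒n1 (fail-walked)  ** P0@[29:29]
[30] read 'a'  n1⇒n6  ** P2@[29:30]
[31] read 'a'  n6⇒n3 (fail-walked)
[32] read 'c'  n3⇒n4  ** P0@[32:32],P3@[31:32]
[33] read 'b'  n4⇒n5  ** P1@[30:33],P4@[31:33]
[34] read 'a'  n5⇒n2 (fail-walked)
[35] read 'c'  n2⇒n7  ** P0@[35:35],P3@[34:35]
[36] read 'b'  n7⇒n8  ** P4@[34:36]
[37] read 'c'  n8⇒n1 (fail-walked)  ** P0@[37:37]
[38] read 'b'  n1⇒n0 (fail-walked)
[39] read 'a'  n0⇒n2
[40] read 'b'  n2⇒n0 (fail-walked)
[41] read 'a'  n0⇒n2
[42] read 'b'  n2⇒n0 (fail-walked)
[43] read 'c'  n0⇒n1  ** P0@[43:43]
[44] read 'c'  n1⇒n1 (fail-walked)  ** P0@[44:44]
[45] read 'b'  n1⇒n0 (fail-walked)
[46] read 'a'  n0⇒n2
[47] read 'c'  n2⇒n7  ** P0@[47:47],P3@[46:47]
[48] read 'b'  n7⇒n8  ** P4@[46:48]
[49] read 'a'  n8⇒n2 (fail-walked)
[50] read 'a'  n2⇒n3
[51] read 'b'  n3⇒n0 (fail-walked)
[52] read 'a'  n0⇒n2
[53] read 'a'  n2⇒n3

Matches: [[0,0],[3,0],[3,3],[4,2],[7,0],[7,3],[8,2],[10,0],[10,3],[11,2],[16,0],[16,3],[17,2],[19,0],[20,2],[22,0],[22,3],[23,1],[23,4],[24,0],[25,0],[26,2],[27,0],[27,3],[28,4],[29,0],[30,2],[32,0],[32,3],[33,1],[33,4],[35,0],[35,3],[36,4],[37,0],[43,0],[44,0],[47,0],[47,3],[48,4]]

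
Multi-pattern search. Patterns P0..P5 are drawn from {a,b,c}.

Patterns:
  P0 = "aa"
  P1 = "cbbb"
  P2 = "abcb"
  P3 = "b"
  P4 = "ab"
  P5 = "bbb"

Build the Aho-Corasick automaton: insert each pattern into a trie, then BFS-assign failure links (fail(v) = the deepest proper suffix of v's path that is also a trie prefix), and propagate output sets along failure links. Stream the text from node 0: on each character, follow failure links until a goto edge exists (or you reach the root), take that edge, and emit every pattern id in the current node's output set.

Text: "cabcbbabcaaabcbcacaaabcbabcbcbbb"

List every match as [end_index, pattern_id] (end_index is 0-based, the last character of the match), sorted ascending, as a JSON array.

Build automaton:
Trie (insert patterns):
  n0 'ε': a→1 b→10 c→3
  n1 'a': a→2 b→7
  n2 'aa': ·  [P0 ends]
  n3 'c': b→4
  n4 'cb': b→5
  n5 'cbb': b→6
  n6 'cbbb': ·  [P1 ends]
  n7 'ab': c→8  [P4 ends]
  n8 'abc': b→9
  n9 'abcb': ·  [P2 ends]
  n10 'b': b→11  [P3 ends]
  n11 'bb': b→12
  n12 'bbb': ·  [P5 ends]

BFS fail/out derivation:
  n1('a'): parent n0 fail=0; on 'a' 0 → fail=0;  out ∅∪∅=∅
  n3('c'): parent n0 fail=0; on 'c' 0 → fail=0;  out ∅∪∅=∅
  n10('b'): parent n0 fail=0; on 'b' 0 → fail=0;  out {3}∪∅={3}
  n2('aa'): parent n1 fail=0; on 'a' 0 → fail=1;  out {0}∪∅={0}
  n4('cb'): parent n3 fail=0; on 'b' 0 → fail=10;  out ∅∪{3}={3}
  n7('ab'): parent n1 fail=0; on 'b' 0 → fail=10;  out {4}∪{3}={3,4}
  n11('bb'): parent n10 fail=0; on 'b' 0 → fail=10;  out ∅∪{3}={3}
  n5('cbb'): parent n4 fail=10; on 'b' 10 → fail=11;  out ∅∪{3}={3}
  n8('abc'): parent n7 fail=10; on 'c' 10→0 → fail=3;  out ∅∪∅=∅
  n12('bbb'): parent n11 fail=10; on 'b' 10 → fail=11;  out {5}∪{3}={3,5}
  n6('cbbb'): parent n5 fail=11; on 'b' 11 → fail=12;  out {1}∪{3,5}={1,3,5}
  n9('abcb'): parent n8 fail=3; on 'b' 3 → fail=4;  out {2}∪{3}={2,3}

Run:
pos 0 'c': at 3
pos 1 'a': at 1 ·f
pos 2 'b': at 7  emit P3@[2:2],P4@[1:2]
pos 3 'c': at 8
pos 4 'b': at 9  emit P2@[1:4],P3@[4:4]
pos 5 'b': at 5 ·f  emit P3@[5:5]
pos 6 'a': at 1 ·f
pos 7 'b': at 7  emit P3@[7:7],P4@[6:7]
pos 8 'c': at 8
pos 9 'a': at 1 ·f
pos 10 'a': at 2  emit P0@[9:10]
pos 11 'a': at 2 ·f  emit P0@[10:11]
pos 12 'b': at 7 ·f  emit P3@[12:12],P4@[11:12]
pos 13 'c': at 8
pos 14 'b': at 9  emit P2@[11:14],P3@[14:14]
pos 15 'c': at 3 ·f
pos 16 'a': at 1 ·f
pos 17 'c': at 3 ·f
pos 18 'a': at 1 ·f
pos 19 'a': at 2  emit P0@[18:19]
pos 20 'a': at 2 ·f  emit P0@[19:20]
pos 21 'b': at 7 ·f  emit P3@[21:21],P4@[20:21]
pos 22 'c': at 8
pos 23 'b': at 9  emit P2@[20:23],P3@[23:23]
pos 24 'a': at 1 ·f
pos 25 'b': at 7  emit P3@[25:25],P4@[24:25]
pos 26 'c': at 8
pos 27 'b': at 9  emit P2@[24:27],P3@[27:27]
pos 28 'c': at 3 ·f
pos 29 'b': at 4  emit P3@[29:29]
pos 30 'b': at 5  emit P3@[30:30]
pos 31 'b': at 6  emit P1@[28:31],P3@[31:31],P5@[29:31]

Result: [[2,3],[2,4],[4,2],[4,3],[5,3],[7,3],[7,4],[10,0],[11,0],[12,3],[12,4],[14,2],[14,3],[19,0],[20,0],[21,3],[21,4],[23,2],[23,3],[25,3],[25,4],[27,2],[27,3],[29,3],[30,3],[31,1],[31,3],[31,5]]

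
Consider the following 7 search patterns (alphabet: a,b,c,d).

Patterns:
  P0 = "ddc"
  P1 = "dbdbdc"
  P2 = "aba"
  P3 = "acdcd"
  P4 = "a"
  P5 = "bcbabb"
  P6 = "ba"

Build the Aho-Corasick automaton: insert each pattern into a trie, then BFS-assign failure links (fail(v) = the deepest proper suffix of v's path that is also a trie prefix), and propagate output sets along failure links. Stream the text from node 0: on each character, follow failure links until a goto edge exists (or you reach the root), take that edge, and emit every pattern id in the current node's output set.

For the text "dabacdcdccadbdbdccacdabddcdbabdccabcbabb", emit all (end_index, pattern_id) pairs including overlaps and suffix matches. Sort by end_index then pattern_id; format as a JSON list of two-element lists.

Construct AC machine:
Trie nodes:
  n0 'ε': a→9 b→16 d→1
  n1 'd': b→4 d→2
  n2 'dd': c→3
  n3 'ddc': ·  ←P0
  n4 'db': d→5
  n5 'dbd': b→6
  n6 'dbdb': d→7
  n7 'dbdbd': c→8
  n8 'dbdbdc': ·  ←P1
  n9 'a': b→10 c→12  ←P4
  n10 'ab': a→11
  n11 'aba': ·  ←P2
  n12 'ac': d→13
  n13 'acd': c→14
  n14 'acdc': d→15
  n15 'acdcd': ·  ←P3
  n16 'b': a→22 c→17
  n17 'bc': b→18
  n18 'bcb': a→19
  n19 'bcba': b→20
  n20 'bcbab': b→21
  n21 'bcbabb': ·  ←P5
  n22 'ba': ·  ←P6

Failure links (BFS by depth):
  fail(1) 'd': from fail(0)=0 chase 'd': 0 ⇒ 0;  out=∅∪out(0)=∅
  fail(9) 'a': from fail(0)=0 chase 'a': 0 ⇒ 0;  out={4}∪out(0)={4}
  fail(16) 'b': from fail(0)=0 chase 'b': 0 ⇒ 0;  out=∅∪out(0)=∅
  fail(2) 'dd': from fail(1)=0 chase 'd': 0 ⇒ 1;  out=∅∪out(1)=∅
  fail(4) 'db': from fail(1)=0 chase 'b': 0 ⇒ 16;  out=∅∪out(16)=∅
  fail(10) 'ab': from fail(9)=0 chase 'b': 0 ⇒ 16;  out=∅∪out(16)=∅
  fail(12) 'ac': from fail(9)=0 chase 'c': 0 ⇒ 0;  out=∅∪out(0)=∅
  fail(17) 'bc': from fail(16)=0 chase 'c': 0 ⇒ 0;  out=∅∪out(0)=∅
  fail(22) 'ba': from fail(16)=0 chase 'a': 0 ⇒ 9;  out={6}∪out(9)={4,6}
  fail(3) 'ddc': from fail(2)=1 chase 'c': 1→0 ⇒ 0;  out={0}∪out(0)={0}
  fail(5) 'dbd': from fail(4)=16 chase 'd': 16→0 ⇒ 1;  out=∅∪out(1)=∅
  fail(11) 'aba': from fail(10)=16 chase 'a': 16 ⇒ 22;  out={2}∪out(22)={2,4,6}
  fail(13) 'acd': from fail(12)=0 chase 'd': 0 ⇒ 1;  out=∅∪out(1)=∅
  fail(18) 'bcb': from fail(17)=0 chase 'b': 0 ⇒ 16;  out=∅∪out(16)=∅
  fail(6) 'dbdb': from fail(5)=1 chase 'b': 1 ⇒ 4;  out=∅∪out(4)=∅
  fail(14) 'acdc': from fail(13)=1 chase 'c': 1→0 ⇒ 0;  out=∅∪out(0)=∅
  fail(19) 'bcba': from fail(18)=16 chase 'a': 16 ⇒ 22;  out=∅∪out(22)={4,6}
  fail(7) 'dbdbd': from fail(6)=4 chase 'd': 4 ⇒ 5;  out=∅∪out(5)=∅
  fail(15) 'acdcd': from fail(14)=0 chase 'd': 0 ⇒ 1;  out={3}∪out(1)={3}
  fail(20) 'bcbab': from fail(19)=22 chase 'b': 22→9 ⇒ 10;  out=∅∪out(10)=∅
  fail(8) 'dbdbdc': from fail(7)=5 chase 'c': 5→1→0 ⇒ 0;  out={1}∪out(0)={1}
  fail(21) 'bcbabb': from fail(20)=10 chase 'b': 10→16→0 ⇒ 16;  out={5}∪out(16)={5}

Run:
pos 0 'd': at 1
pos 1 'a': at 9 (via fail)  → match P4@[1:1]
pos 2 'b': at 10
pos 3 'a': at 11  → match P2@[1:3],P4@[3:3],P6@[2:3]
pos 4 'c': at 12 (via fail)
pos 5 'd': at 13
pos 6 'c': at 14
pos 7 'd': at 15  → match P3@[3:7]
pos 8 'c': at 0 (via fail)
pos 9 'c': at 0
pos 10 'a': at 9  → match P4@[10:10]
pos 11 'd': at 1 (via fail)
pos 12 'b': at 4
pos 13 'd': at 5
pos 14 'b': at 6
pos 15 'd': at 7
pos 16 'c': at 8  → match P1@[11:16]
pos 17 'c': at 0 (via fail)
pos 18 'a': at 9  → match P4@[18:18]
pos 19 'c': at 12
pos 20 'd': at 13
pos 21 'a': at 9 (via fail)  → match P4@[21:21]
pos 22 'b': at 10
pos 23 'd': at 1 (via fail)
pos 24 'd': at 2
pos 25 'c': at 3  → match P0@[23:25]
pos 26 'd': at 1 (via fail)
pos 27 'b': at 4
pos 28 'a': at 22 (via fail)  → match P4@[28:28],P6@[27:28]
pos 29 'b': at 10 (via fail)
pos 30 'd': at 1 (via fail)
pos 31 'c': at 0 (via fail)
pos 32 'c': at 0
pos 33 'a': at 9  → match P4@[33:33]
pos 34 'b': at 10
pos 35 'c': at 17 (via fail)
pos 36 'b': at 18
pos 37 'a': at 19  → match P4@[37:37],P6@[36:37]
pos 38 'b': at 20
pos 39 'b': at 21  → match P5@[34:39]

Result: [[1,4],[3,2],[3,4],[3,6],[7,3],[10,4],[16,1],[18,4],[21,4],[25,0],[28,4],[28,6],[33,4],[37,4],[37,6],[39,5]]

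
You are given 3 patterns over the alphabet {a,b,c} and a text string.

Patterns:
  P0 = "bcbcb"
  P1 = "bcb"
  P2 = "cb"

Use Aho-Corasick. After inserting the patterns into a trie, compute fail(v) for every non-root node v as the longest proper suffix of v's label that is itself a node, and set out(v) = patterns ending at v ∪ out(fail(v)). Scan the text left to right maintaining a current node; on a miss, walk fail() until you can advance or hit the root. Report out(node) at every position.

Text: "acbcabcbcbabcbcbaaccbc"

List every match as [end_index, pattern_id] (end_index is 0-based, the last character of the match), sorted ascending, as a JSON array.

Build automaton:
Trie nodes:
  n0 'ε': b→1 c→6
  n1 'b': c→2
  n2 'bc': b→3
  n3 'bcb': c→4  [P1 ends]
  n4 'bcbc': b→5
  n5 'bcbcb': ·  [P0 ends]
  n6 'c': b→7
  n7 'cb': ·  [P2 ends]

BFS fail/out derivation:
  fail(1) 'b': from fail(0)=0 chase 'b': 0 ⇒ 0;  out=∅∪out(0)=∅
  fail(6) 'c': from fail(0)=0 chase 'c': 0 ⇒ 0;  out=∅∪out(0)=∅
  fail(2) 'bc': from fail(1)=0 chase 'c': 0 ⇒ 6;  out=∅∪out(6)=∅
  fail(7) 'cb': from fail(6)=0 chase 'b': 0 ⇒ 1;  out={2}∪out(1)={2}
  fail(3) 'bcb': from fail(2)=6 chase 'b': 6 ⇒ 7;  out={1}∪out(7)={1,2}
  fail(4) 'bcbc': from fail(3)=7 chase 'c': 7→1 ⇒ 2;  out=∅∪out(2)=∅
  fail(5) 'bcbcb': from fail(4)=2 chase 'b': 2 ⇒ 3;  out={0}∪out(3)={0,1,2}

Run:
pos 0 'a': at 0
pos 1 'c': at 6
pos 2 'b': at 7  → match P2@[1:2]
pos 3 'c': at 2 ·f
pos 4 'a': at 0 ·f
pos 5 'b': at 1
pos 6 'c': at 2
pos 7 'b': at 3  → match P1@[5:7],P2@[6:7]
pos 8 'c': at 4
pos 9 'b': at 5  → match P0@[5:9],P1@[7:9],P2@[8:9]
pos 10 'a': at 0 ·f
pos 11 'b': at 1
pos 12 'c': at 2
pos 13 'b': at 3  → match P1@[11:13],P2@[12:13]
pos 14 'c': at 4
pos 15 'b': at 5  → match P0@[11:15],P1@[13:15],P2@[14:15]
pos 16 'a': at 0 ·f
pos 17 'a': at 0
pos 18 'c': at 6
pos 19 'c': at 6 ·f
pos 20 'b': at 7  → match P2@[19:20]
pos 21 'c': at 2 ·f

Matches: [[2,2],[7,1],[7,2],[9,0],[9,1],[9,2],[13,1],[13,2],[15,0],[15,1],[15,2],[20,2]]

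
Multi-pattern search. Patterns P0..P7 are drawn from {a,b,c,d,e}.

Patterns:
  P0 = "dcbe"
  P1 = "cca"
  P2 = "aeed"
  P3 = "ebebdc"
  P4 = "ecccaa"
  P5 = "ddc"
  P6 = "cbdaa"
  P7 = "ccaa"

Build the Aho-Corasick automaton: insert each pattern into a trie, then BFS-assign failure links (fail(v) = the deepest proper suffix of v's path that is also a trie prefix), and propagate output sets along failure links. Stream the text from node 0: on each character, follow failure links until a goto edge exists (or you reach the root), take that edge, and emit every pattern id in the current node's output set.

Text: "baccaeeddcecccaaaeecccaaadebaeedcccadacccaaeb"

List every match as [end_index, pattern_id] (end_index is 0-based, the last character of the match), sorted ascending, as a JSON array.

Build:
Trie nodes:
  n0 'ε': a→8 c→5 d→1 e→12
  n1 'd': c→2 d→23
  n2 'dc': b→3
  n3 'dcb': e→4
  n4 'dcbe': ·  [P0 ends]
  n5 'c': b→25 c→6
  n6 'cc': a→7
  n7 'cca': a→29  [P1 ends]
  n8 'a': e→9
  n9 'ae': e→10
  n10 'aee': d→11
  n11 'aeed': ·  [P2 ends]
  n12 'e': b→13 c→18
  n13 'eb': e→14
  n14 'ebe': b→15
  n15 'ebeb': d→16
  n16 'ebebd': c→17
  n17 'ebebdc': ·  [P3 ends]
  n18 'ec': c→19
  n19 'ecc': c→20
  n20 'eccc': a→21
  n21 'eccca': a→22
  n22 'ecccaa': ·  [P4 ends]
  n23 'dd': c→24
  n24 'ddc': ·  [P5 ends]
  n25 'cb': d→26
  n26 'cbd': a→27
  n27 'cbda': a→28
  n28 'cbdaa': ·  [P6 ends]
  n29 'ccaa': ·  [P7 ends]

BFS fail/out derivation:
  fail(1) 'd': from fail(0)=0 chase 'd': 0 ⇒ 0;  out=∅∪out(0)=∅
  fail(5) 'c': from fail(0)=0 chase 'c': 0 ⇒ 0;  out=∅∪out(0)=∅
  fail(8) 'a': from fail(0)=0 chase 'a': 0 ⇒ 0;  out=∅∪out(0)=∅
  fail(12) 'e': from fail(0)=0 chase 'e': 0 ⇒ 0;  out=∅∪out(0)=∅
  fail(2) 'dc': from fail(1)=0 chase 'c': 0 ⇒ 5;  out=∅∪out(5)=∅
  fail(6) 'cc': from fail(5)=0 chase 'c': 0 ⇒ 5;  out=∅∪out(5)=∅
  fail(9) 'ae': from fail(8)=0 chase 'e': 0 ⇒ 12;  out=∅∪out(12)=∅
  fail(13) 'eb': from fail(12)=0 chase 'b': 0 ⇒ 0;  out=∅∪out(0)=∅
  fail(18) 'ec': from fail(12)=0 chase 'c': 0 ⇒ 5;  out=∅∪out(5)=∅
  fail(23) 'dd': from fail(1)=0 chase 'd': 0 ⇒ 1;  out=∅∪out(1)=∅
  fail(25) 'cb': from fail(5)=0 chase 'b': 0 ⇒ 0;  out=∅∪out(0)=∅
  fail(3) 'dcb': from fail(2)=5 chase 'b': 5 ⇒ 25;  out=∅∪out(25)=∅
  fail(7) 'cca': from fail(6)=5 chase 'a': 5→0 ⇒ 8;  out={1}∪out(8)={1}
  fail(10) 'aee': from fail(9)=12 chase 'e': 12→0 ⇒ 12;  out=∅∪out(12)=∅
  fail(14) 'ebe': from fail(13)=0 chase 'e': 0 ⇒ 12;  out=∅∪out(12)=∅
  fail(19) 'ecc': from fail(18)=5 chase 'c': 5 ⇒ 6;  out=∅∪out(6)=∅
  fail(24) 'ddc': from fail(23)=1 chase 'c': 1 ⇒ 2;  out={5}∪out(2)={5}
  fail(26) 'cbd': from fail(25)=0 chase 'd': 0 ⇒ 1;  out=∅∪out(1)=∅
  fail(4) 'dcbe': from fail(3)=25 chase 'e': 25→0 ⇒ 12;  out={0}∪out(12)={0}
  fail(11) 'aeed': from fail(10)=12 chase 'd': 12→0 ⇒ 1;  out={2}∪out(1)={2}
  fail(15) 'ebeb': from fail(14)=12 chase 'b': 12 ⇒ 13;  out=∅∪out(13)=∅
  fail(20) 'eccc': from fail(19)=6 chase 'c': 6→5 ⇒ 6;  out=∅∪out(6)=∅
  fail(27) 'cbda': from fail(26)=1 chase 'a': 1→0 ⇒ 8;  out=∅∪out(8)=∅
  fail(29) 'ccaa': from fail(7)=8 chase 'a': 8→0 ⇒ 8;  out={7}∪out(8)={7}
  fail(16) 'ebebd': from fail(15)=13 chase 'd': 13→0 ⇒ 1;  out=∅∪out(1)=∅
  fail(21) 'eccca': from fail(20)=6 chase 'a': 6 ⇒ 7;  out=∅∪out(7)={1}
  fail(28) 'cbdaa': from fail(27)=8 chase 'a': 8→0 ⇒ 8;  out={6}∪out(8)={6}
  fail(17) 'ebebdc': from fail(16)=1 chase 'c': 1 ⇒ 2;  out={3}∪out(2)={3}
  fail(22) 'ecccaa': from fail(21)=7 chase 'a': 7 ⇒ 29;  out={4}∪out(29)={4,7}

Scan:
i=0 'b': node 0→0
i=1 'a': node 0→8
i=2 'c': node 8→5 (via fail)
i=3 'c': node 5→6
i=4 'a': node 6→7  ** P1@[2:4]
i=5 'e': node 7→9 (via fail)
i=6 'e': node 9→10
i=7 'd': node 10→11  ** P2@[4:7]
i=8 'd': node 11→23 (via fail)
i=9 'c': node 23→24  ** P5@[7:9]
i=10 'e': node 24→12 (via fail)
i=11 'c': node 12→18
i=12 'c': node 18→19
i=13 'c': node 19→20
i=14 'a': node 20→21  ** P1@[12:14]
i=15 'a': node 21→22  ** P4@[10:15],P7@[12:15]
i=16 'a': node 22→8 (via fail)
i=17 'e': node 8→9
i=18 'e': node 9→10
i=19 'c': node 10→18 (via fail)
i=20 'c': node 18→19
i=21 'c': node 19→20
i=22 'a': node 20→21  ** P1@[20:22]
i=23 'a': node 21→22  ** P4@[18:23],P7@[20:23]
i=24 'a': node 22→8 (via fail)
i=25 'd': node 8→1 (via fail)
i=26 'e': node 1→12 (via fail)
i=27 'b': node 12→13
i=28 'a': node 13→8 (via fail)
i=29 'e': node 8→9
i=30 'e': node 9→10
i=31 'd': node 10→11  ** P2@[28:31]
i=32 'c': node 11→2 (via fail)
i=33 'c': node 2→6 (via fail)
i=34 'c': node 6→6 (via fail)
i=35 'a': node 6→7  ** P1@[33:35]
i=36 'd': node 7→1 (via fail)
i=37 'a': node 1→8 (via fail)
i=38 'c': node 8→5 (via fail)
i=39 'c': node 5→6
i=40 'c': node 6→6 (via fail)
i=41 'a': node 6→7  ** P1@[39:41]
i=42 'a': node 7→29  ** P7@[39:42]
i=43 'e': node 29→9 (via fail)
i=44 'b': node 9→13 (via fail)

Matches: [[4,1],[7,2],[9,5],[14,1],[15,4],[15,7],[22,1],[23,4],[23,7],[31,2],[35,1],[41,1],[42,7]]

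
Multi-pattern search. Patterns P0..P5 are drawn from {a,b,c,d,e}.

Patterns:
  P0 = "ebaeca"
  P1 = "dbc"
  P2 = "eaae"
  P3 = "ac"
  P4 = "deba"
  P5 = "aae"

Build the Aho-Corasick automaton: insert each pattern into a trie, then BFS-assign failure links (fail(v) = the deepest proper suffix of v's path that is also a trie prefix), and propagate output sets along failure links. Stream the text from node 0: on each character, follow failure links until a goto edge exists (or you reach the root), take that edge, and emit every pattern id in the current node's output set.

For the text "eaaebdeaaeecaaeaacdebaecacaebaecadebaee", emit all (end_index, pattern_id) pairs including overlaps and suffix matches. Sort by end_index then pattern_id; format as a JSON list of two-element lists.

Build:
Trie nodes:
  0='ε' goto a→13 d→7 e→1
  1='e' goto a→10 b→2
  2='eb' goto a→3
  3='eba' goto e→4
  4='ebae' goto c→5
  5='ebaec' goto a→6
  6='ebaeca' goto ·  [P0 ends]
  7='d' goto b→8 e→15
  8='db' goto c→9
  9='dbc' goto ·  [P1 ends]
  10='ea' goto a→11
  11='eaa' goto e→12
  12='eaae' goto ·  [P2 ends]
  13='a' goto a→18 c→14
  14='ac' goto ·  [P3 ends]
  15='de' goto b→16
  16='deb' goto a→17
  17='deba' goto ·  [P4 ends]
  18='aa' goto e→19
  19='aae' goto ·  [P5 ends]

Failure links (BFS by depth):
  fail(1) 'e': from fail(0)=0 chase 'e': 0 ⇒ 0;  out=∅∪out(0)=∅
  fail(7) 'd': from fail(0)=0 chase 'd': 0 ⇒ 0;  out=∅∪out(0)=∅
  fail(13) 'a': from fail(0)=0 chase 'a': 0 ⇒ 0;  out=∅∪out(0)=∅
  fail(2) 'eb': from fail(1)=0 chase 'b': 0 ⇒ 0;  out=∅∪out(0)=∅
  fail(8) 'db': from fail(7)=0 chase 'b': 0 ⇒ 0;  out=∅∪out(0)=∅
  fail(10) 'ea': from fail(1)=0 chase 'a': 0 ⇒ 13;  out=∅∪out(13)=∅
  fail(14) 'ac': from fail(13)=0 chase 'c': 0 ⇒ 0;  out={3}∪out(0)={3}
  fail(15) 'de': from fail(7)=0 chase 'e': 0 ⇒ 1;  out=∅∪out(1)=∅
  fail(18) 'aa': from fail(13)=0 chase 'a': 0 ⇒ 13;  out=∅∪out(13)=∅
  fail(3) 'eba': from fail(2)=0 chase 'a': 0 ⇒ 13;  out=∅∪out(13)=∅
  fail(9) 'dbc': from fail(8)=0 chase 'c': 0 ⇒ 0;  out={1}∪out(0)={1}
  fail(11) 'eaa': from fail(10)=13 chase 'a': 13 ⇒ 18;  out=∅∪out(18)=∅
  fail(16) 'deb': from fail(15)=1 chase 'b': 1 ⇒ 2;  out=∅∪out(2)=∅
  fail(19) 'aae': from fail(18)=13 chase 'e': 13→0 ⇒ 1;  out={5}∪out(1)={5}
  fail(4) 'ebae': from fail(3)=13 chase 'e': 13→0 ⇒ 1;  out=∅∪out(1)=∅
  fail(12) 'eaae': from fail(11)=18 chase 'e': 18 ⇒ 19;  out={2}∪out(19)={2,5}
  fail(17) 'deba': from fail(16)=2 chase 'a': 2 ⇒ 3;  out={4}∪out(3)={4}
  fail(5) 'ebaec': from fail(4)=1 chase 'c': 1→0 ⇒ 0;  out=∅∪out(0)=∅
  fail(6) 'ebaeca': from fail(5)=0 chase 'a': 0 ⇒ 13;  out={0}∪out(13)={0}

Run:
pos 0 'e': at 1
pos 1 'a': at 10
pos 2 'a': at 11
pos 3 'e': at 12  → match P2@[0:3],P5@[1:3]
pos 4 'b': at 2 (fail-walked)
pos 5 'd': at 7 (fail-walked)
pos 6 'e': at 15
pos 7 'a': at 10 (fail-walked)
pos 8 'a': at 11
pos 9 'e': at 12  → match P2@[6:9],P5@[7:9]
pos 10 'e': at 1 (fail-walked)
pos 11 'c': at 0 (fail-walked)
pos 12 'a': at 13
pos 13 'a': at 18
pos 14 'e': at 19  → match P5@[12:14]
pos 15 'a': at 10 (fail-walked)
pos 16 'a': at 11
pos 17 'c': at 14 (fail-walked)  → match P3@[16:17]
pos 18 'd': at 7 (fail-walked)
pos 19 'e': at 15
pos 20 'b': at 16
pos 21 'a': at 17  → match P4@[18:21]
pos 22 'e': at 4 (fail-walked)
pos 23 'c': at 5
pos 24 'a': at 6  → match P0@[19:24]
pos 25 'c': at 14 (fail-walked)  → match P3@[24:25]
pos 26 'a': at 13 (fail-walked)
pos 27 'e': at 1 (fail-walked)
pos 28 'b': at 2
pos 29 'a': at 3
pos 30 'e': at 4
pos 31 'c': at 5
pos 32 'a': at 6  → match P0@[27:32]
pos 33 'd': at 7 (fail-walked)
pos 34 'e': at 15
pos 35 'b': at 16
pos 36 'a': at 17  → match P4@[33:36]
pos 37 'e': at 4 (fail-walked)
pos 38 'e': at 1 (fail-walked)

Result: [[3,2],[3,5],[9,2],[9,5],[14,5],[17,3],[21,4],[24,0],[25,3],[32,0],[36,4]]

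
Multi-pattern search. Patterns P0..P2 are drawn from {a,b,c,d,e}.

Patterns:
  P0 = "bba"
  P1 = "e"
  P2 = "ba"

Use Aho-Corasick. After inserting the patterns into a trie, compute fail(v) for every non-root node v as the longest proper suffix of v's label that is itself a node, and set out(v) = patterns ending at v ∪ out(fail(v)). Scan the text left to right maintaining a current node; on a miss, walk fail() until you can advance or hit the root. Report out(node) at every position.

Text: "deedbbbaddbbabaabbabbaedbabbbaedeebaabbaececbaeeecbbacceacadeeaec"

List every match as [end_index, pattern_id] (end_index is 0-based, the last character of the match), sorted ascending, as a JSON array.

Build automaton:
Trie (insert patterns):
  0='ε' goto b→1 e→4
  1='b' goto a→5 b→2
  2='bb' goto a→3
  3='bba' goto ·  ←P0
  4='e' goto ·  ←P1
  5='ba' goto ·  ←P2

Failure links (BFS by depth):
  fail(1) 'b': from fail(0)=0 chase 'b': 0 ⇒ 0;  out=∅∪out(0)=∅
  fail(4) 'e': from fail(0)=0 chase 'e': 0 ⇒ 0;  out={1}∪out(0)={1}
  fail(2) 'bb': from fail(1)=0 chase 'b': 0 ⇒ 1;  out=∅∪out(1)=∅
  fail(5) 'ba': from fail(1)=0 chase 'a': 0 ⇒ 0;  out={2}∪out(0)={2}
  fail(3) 'bba': from fail(2)=1 chase 'a': 1 ⇒ 5;  out={0}∪out(5)={0,2}

Run:
[0] read 'd'  n0⇒n0
[1] read 'e'  n0⇒n4  emit P1@[1:1]
[2] read 'e'  n4⇒n4 ·f  emit P1@[2:2]
[3] read 'd'  n4⇒n0 ·f
[4] read 'b'  n0⇒n1
[5] read 'b'  n1⇒n2
[6] read 'b'  n2⇒n2 ·f
[7] read 'a'  n2⇒n3  emit P0@[5:7],P2@[6:7]
[8] read 'd'  n3⇒n0 ·f
[9] read 'd'  n0⇒n0
[10] read 'b'  n0⇒n1
[11] read 'b'  n1⇒n2
[12] read 'a'  n2⇒n3  emit P0@[10:12],P2@[11:12]
[13] read 'b'  n3⇒n1 ·f
[14] read 'a'  n1⇒n5  emit P2@[13:14]
[15] read 'a'  n5⇒n0 ·f
[16] read 'b'  n0⇒n1
[17] read 'b'  n1⇒n2
[18] read 'a'  n2⇒n3  emit P0@[16:18],P2@[17:18]
[19] read 'b'  n3⇒n1 ·f
[20] read 'b'  n1⇒n2
[21] read 'a'  n2⇒n3  emit P0@[19:21],P2@[20:21]
[22] read 'e'  n3⇒n4 ·f  emit P1@[22:22]
[23] read 'd'  n4⇒n0 ·f
[24] read 'b'  n0⇒n1
[25] read 'a'  n1⇒n5  emit P2@[24:25]
[26] read 'b'  n5⇒n1 ·f
[27] read 'b'  n1⇒n2
[28] read 'b'  n2⇒n2 ·f
[29] read 'a'  n2⇒n3  emit P0@[27:29],P2@[28:29]
[30] read 'e'  n3⇒n4 ·f  emit P1@[30:30]
[31] read 'd'  n4⇒n0 ·f
[32] read 'e'  n0⇒n4  emit P1@[32:32]
[33] read 'e'  n4⇒n4 ·f  emit P1@[33:33]
[34] read 'b'  n4⇒n1 ·f
[35] read 'a'  n1⇒n5  emit P2@[34:35]
[36] read 'a'  n5⇒n0 ·f
[37] read 'b'  n0⇒n1
[38] read 'b'  n1⇒n2
[39] read 'a'  n2⇒n3  emit P0@[37:39],P2@[38:39]
[40] read 'e'  n3⇒n4 ·f  emit P1@[40:40]
[41] read 'c'  n4⇒n0 ·f
[42] read 'e'  n0⇒n4  emit P1@[42:42]
[43] read 'c'  n4⇒n0 ·f
[44] read 'b'  n0⇒n1
[45] read 'a'  n1⇒n5  emit P2@[44:45]
[46] read 'e'  n5⇒n4 ·f  emit P1@[46:46]
[47] read 'e'  n4⇒n4 ·f  emit P1@[47:47]
[48] read 'e'  n4⇒n4 ·f  emit P1@[48:48]
[49] read 'c'  n4⇒n0 ·f
[50] read 'b'  n0⇒n1
[51] read 'b'  n1⇒n2
[52] read 'a'  n2⇒n3  emit P0@[50:52],P2@[51:52]
[53] read 'c'  n3⇒n0 ·f
[54] read 'c'  n0⇒n0
[55] read 'e'  n0⇒n4  emit P1@[55:55]
[56] read 'a'  n4⇒n0 ·f
[57] read 'c'  n0⇒n0
[58] read 'a'  n0⇒n0
[59] read 'd'  n0⇒n0
[60] read 'e'  n0⇒n4  emit P1@[60:60]
[61] read 'e'  n4⇒n4 ·f  emit P1@[61:61]
[62] read 'a'  n4⇒n0 ·f
[63] read 'e'  n0⇒n4  emit P1@[63:63]
[64] read 'c'  n4⇒n0 ·f

All matches (sorted): [[1,1],[2,1],[7,0],[7,2],[12,0],[12,2],[14,2],[18,0],[18,2],[21,0],[21,2],[22,1],[25,2],[29,0],[29,2],[30,1],[32,1],[33,1],[35,2],[39,0],[39,2],[40,1],[42,1],[45,2],[46,1],[47,1],[48,1],[52,0],[52,2],[55,1],[60,1],[61,1],[63,1]]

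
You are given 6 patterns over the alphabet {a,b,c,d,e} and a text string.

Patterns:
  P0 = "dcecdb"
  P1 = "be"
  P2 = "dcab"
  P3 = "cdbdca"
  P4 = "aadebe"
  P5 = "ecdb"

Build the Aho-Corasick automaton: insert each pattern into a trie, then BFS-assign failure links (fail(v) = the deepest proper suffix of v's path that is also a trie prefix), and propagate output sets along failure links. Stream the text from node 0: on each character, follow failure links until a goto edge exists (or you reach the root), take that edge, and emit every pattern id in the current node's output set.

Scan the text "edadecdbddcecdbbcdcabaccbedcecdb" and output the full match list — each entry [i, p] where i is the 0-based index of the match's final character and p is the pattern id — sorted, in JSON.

Construct AC machine:
Trie (insert patterns):
  n0 'ε': a→17 b→7 c→11 d→1 e→23
  n1 'd': c→2
  n2 'dc': a→9 e→3
  n3 'dce': c→4
  n4 'dcec': d→5
  n5 'dcecd': b→6
  n6 'dcecdb': ·  [P0 ends]
  n7 'b': e→8
  n8 'be': ·  [P1 ends]
  n9 'dca': b→10
  n10 'dcab': ·  [P2 ends]
  n11 'c': d→12
  n12 'cd': b→13
  n13 'cdb': d→14
  n14 'cdbd': c→15
  n15 'cdbdc': a→16
  n16 'cdbdca': ·  [P3 ends]
  n17 'a': a→18
  n18 'aa': d→19
  n19 'aad': e→20
  n20 'aade': b→21
  n21 'aadeb': e→22
  n22 'aadebe': ·  [P4 ends]
  n23 'e': c→24
  n24 'ec': d→25
  n25 'ecd': b→26
  n26 'ecdb': ·  [P5 ends]

BFS fail/out derivation:
  fail(1) 'd': from fail(0)=0 chase 'd': 0 ⇒ 0;  out=∅∪out(0)=∅
  fail(7) 'b': from fail(0)=0 chase 'b': 0 ⇒ 0;  out=∅∪out(0)=∅
  fail(11) 'c': from fail(0)=0 chase 'c': 0 ⇒ 0;  out=∅∪out(0)=∅
  fail(17) 'a': from fail(0)=0 chase 'a': 0 ⇒ 0;  out=∅∪out(0)=∅
  fail(23) 'e': from fail(0)=0 chase 'e': 0 ⇒ 0;  out=∅∪out(0)=∅
  fail(2) 'dc': from fail(1)=0 chase 'c': 0 ⇒ 11;  out=∅∪out(11)=∅
  fail(8) 'be': from fail(7)=0 chase 'e': 0 ⇒ 23;  out={1}∪out(23)={1}
  fail(12) 'cd': from fail(11)=0 chase 'd': 0 ⇒ 1;  out=∅∪out(1)=∅
  fail(18) 'aa': from fail(17)=0 chase 'a': 0 ⇒ 17;  out=∅∪out(17)=∅
  fail(24) 'ec': from fail(23)=0 chase 'c': 0 ⇒ 11;  out=∅∪out(11)=∅
  fail(3) 'dce': from fail(2)=11 chase 'e': 11→0 ⇒ 23;  out=∅∪out(23)=∅
  fail(9) 'dca': from fail(2)=11 chase 'a': 11→0 ⇒ 17;  out=∅∪out(17)=∅
  fail(13) 'cdb': from fail(12)=1 chase 'b': 1→0 ⇒ 7;  out=∅∪out(7)=∅
  fail(19) 'aad': from fail(18)=17 chase 'd': 17→0 ⇒ 1;  out=∅∪out(1)=∅
  fail(25) 'ecd': from fail(24)=11 chase 'd': 11 ⇒ 12;  out=∅∪out(12)=∅
  fail(4) 'dcec': from fail(3)=23 chase 'c': 23 ⇒ 24;  out=∅∪out(24)=∅
  fail(10) 'dcab': from fail(9)=17 chase 'b': 17→0 ⇒ 7;  out={2}∪out(7)={2}
  fail(14) 'cdbd': from fail(13)=7 chase 'd': 7→0 ⇒ 1;  out=∅∪out(1)=∅
  fail(20) 'aade': from fail(19)=1 chase 'e': 1→0 ⇒ 23;  out=∅∪out(23)=∅
  fail(26) 'ecdb': from fail(25)=12 chase 'b': 12 ⇒ 13;  out={5}∪out(13)={5}
  fail(5) 'dcecd': from fail(4)=24 chase 'd': 24 ⇒ 25;  out=∅∪out(25)=∅
  fail(15) 'cdbdc': from fail(14)=1 chase 'c': 1 ⇒ 2;  out=∅∪out(2)=∅
  fail(21) 'aadeb': from fail(20)=23 chase 'b': 23→0 ⇒ 7;  out=∅∪out(7)=∅
  fail(6) 'dcecdb': from fail(5)=25 chase 'b': 25 ⇒ 26;  out={0}∪out(26)={0,5}
  fail(16) 'cdbdca': from fail(15)=2 chase 'a': 2 ⇒ 9;  out={3}∪out(9)={3}
  fail(22) 'aadebe': from fail(21)=7 chase 'e': 7 ⇒ 8;  out={4}∪out(8)={1,4}

Run:
pos 0 'e': at 23
pos 1 'd': at 1 ·f
pos 2 'a': at 17 ·f
pos 3 'd': at 1 ·f
pos 4 'e': at 23 ·f
pos 5 'c': at 24
pos 6 'd': at 25
pos 7 'b': at 26  emit P5@[4:7]
pos 8 'd': at 14 ·f
pos 9 'd': at 1 ·f
pos 10 'c': at 2
pos 11 'e': at 3
pos 12 'c': at 4
pos 13 'd': at 5
pos 14 'b': at 6  emit P0@[9:14],P5@[11:14]
pos 15 'b': at 7 ·f
pos 16 'c': at 11 ·f
pos 17 'd': at 12
pos 18 'c': at 2 ·f
pos 19 'a': at 9
pos 20 'b': at 10  emit P2@[17:20]
pos 21 'a': at 17 ·f
pos 22 'c': at 11 ·f
pos 23 'c': at 11 ·f
pos 24 'b': at 7 ·f
pos 25 'e': at 8  emit P1@[24:25]
pos 26 'd': at 1 ·f
pos 27 'c': at 2
pos 28 'e': at 3
pos 29 'c': at 4
pos 30 'd': at 5
pos 31 'b': at 6  emit P0@[26:31],P5@[28:31]

Result: [[7,5],[14,0],[14,5],[20,2],[25,1],[31,0],[31,5]]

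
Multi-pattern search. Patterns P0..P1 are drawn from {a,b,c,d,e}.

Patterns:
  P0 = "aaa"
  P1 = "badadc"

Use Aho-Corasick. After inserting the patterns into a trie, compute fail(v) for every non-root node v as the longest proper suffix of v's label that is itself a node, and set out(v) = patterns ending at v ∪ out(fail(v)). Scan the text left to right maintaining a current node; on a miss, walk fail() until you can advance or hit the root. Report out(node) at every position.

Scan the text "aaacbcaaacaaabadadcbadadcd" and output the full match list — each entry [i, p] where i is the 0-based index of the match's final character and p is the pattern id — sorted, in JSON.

Build automaton:
Trie (insert patterns):
  0='ε' goto a→1 b→4
  1='a' goto a→2
  2='aa' goto a→3
  3='aaa' goto ·  ←P0
  4='b' goto a→5
  5='ba' goto d→6
  6='bad' goto a→7
  7='bada' goto d→8
  8='badad' goto c→9
  9='badadc' goto ·  ←P1

Failure links (BFS by depth):
  n1('a'): parent n0 fail=0; on 'a' 0 → fail=0;  out ∅∪∅=∅
  n4('b'): parent n0 fail=0; on 'b' 0 → fail=0;  out ∅∪∅=∅
  n2('aa'): parent n1 fail=0; on 'a' 0 → fail=1;  out ∅∪∅=∅
  n5('ba'): parent n4 fail=0; on 'a' 0 → fail=1;  out ∅∪∅=∅
  n3('aaa'): parent n2 fail=1; on 'a' 1 → fail=2;  out {0}∪∅={0}
  n6('bad'): parent n5 fail=1; on 'd' 1→0 → fail=0;  out ∅∪∅=∅
  n7('bada'): parent n6 fail=0; on 'a' 0 → fail=1;  out ∅∪∅=∅
  n8('badad'): parent n7 fail=1; on 'd' 1→0 → fail=0;  out ∅∪∅=∅
  n9('badadc'): parent n8 fail=0; on 'c' 0 → fail=0;  out {1}∪∅={1}

Scan:
[0] read 'a'  n0⇒n1
[1] read 'a'  n1⇒n2
[2] read 'a'  n2⇒n3  ** P0@[0:2]
[3] read 'c'  n3⇒n0 ·f
[4] read 'b'  n0⇒n4
[5] read 'c'  n4⇒n0 ·f
[6] read 'a'  n0⇒n1
[7] read 'a'  n1⇒n2
[8] read 'a'  n2⇒n3  ** P0@[6:8]
[9] read 'c'  n3⇒n0 ·f
[10] read 'a'  n0⇒n1
[11] read 'a'  n1⇒n2
[12] read 'a'  n2⇒n3  ** P0@[10:12]
[13] read 'b'  n3⇒n4 ·f
[14] read 'a'  n4⇒n5
[15] read 'd'  n5⇒n6
[16] read 'a'  n6⇒n7
[17] read 'd'  n7⇒n8
[18] read 'c'  n8⇒n9  ** P1@[13:18]
[19] read 'b'  n9⇒n4 ·f
[20] read 'a'  n4⇒n5
[21] read 'd'  n5⇒n6
[22] read 'a'  n6⇒n7
[23] read 'd'  n7⇒n8
[24] read 'c'  n8⇒n9  ** P1@[19:24]
[25] read 'd'  n9⇒n0 ·f

All matches (sorted): [[2,0],[8,0],[12,0],[18,1],[24,1]]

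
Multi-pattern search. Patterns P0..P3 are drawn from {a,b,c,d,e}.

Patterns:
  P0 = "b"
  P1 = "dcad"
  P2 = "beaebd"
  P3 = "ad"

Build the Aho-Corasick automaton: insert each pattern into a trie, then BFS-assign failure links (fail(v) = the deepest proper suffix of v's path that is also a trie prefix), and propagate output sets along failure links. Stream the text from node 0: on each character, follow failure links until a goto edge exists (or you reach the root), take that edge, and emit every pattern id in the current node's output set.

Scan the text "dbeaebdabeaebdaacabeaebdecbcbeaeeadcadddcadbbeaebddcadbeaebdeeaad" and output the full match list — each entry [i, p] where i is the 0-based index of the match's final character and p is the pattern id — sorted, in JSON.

Build automaton:
Trie (insert patterns):
  0='ε' goto a→11 b→1 d→2
  1='b' goto e→6  [P0 ends]
  2='d' goto c→3
  3='dc' goto a→4
  4='dca' goto d→5
  5='dcad' goto ·  [P1 ends]
  6='be' goto a→7
  7='bea' goto e→8
  8='beae' goto b→9
  9='beaeb' goto d→10
  10='beaebd' goto ·  [P2 ends]
  11='a' goto d→12
  12='ad' goto ·  [P3 ends]

Failure links (BFS by depth):
  fail(1) 'b': from fail(0)=0 chase 'b': 0 ⇒ 0;  out={0}∪out(0)={0}
  fail(2) 'd': from fail(0)=0 chase 'd': 0 ⇒ 0;  out=∅∪out(0)=∅
  fail(11) 'a': from fail(0)=0 chase 'a': 0 ⇒ 0;  out=∅∪out(0)=∅
  fail(3) 'dc': from fail(2)=0 chase 'c': 0 ⇒ 0;  out=∅∪out(0)=∅
  fail(6) 'be': from fail(1)=0 chase 'e': 0 ⇒ 0;  out=∅∪out(0)=∅
  fail(12) 'ad': from fail(11)=0 chase 'd': 0 ⇒ 2;  out={3}∪out(2)={3}
  fail(4) 'dca': from fail(3)=0 chase 'a': 0 ⇒ 11;  out=∅∪out(11)=∅
  fail(7) 'bea': from fail(6)=0 chase 'a': 0 ⇒ 11;  out=∅∪out(11)=∅
  fail(5) 'dcad': from fail(4)=11 chase 'd': 11 ⇒ 12;  out={1}∪out(12)={1,3}
  fail(8) 'beae': from fail(7)=11 chase 'e': 11→0 ⇒ 0;  out=∅∪out(0)=∅
  fail(9) 'beaeb': from fail(8)=0 chase 'b': 0 ⇒ 1;  out=∅∪out(1)={0}
  fail(10) 'beaebd': from fail(9)=1 chase 'd': 1→0 ⇒ 2;  out={2}∪out(2)={2}

Run:
[0] read 'd'  n0⇒n2
[1] read 'b'  n2⇒n1 (via fail)  ** P0@[1:1]
[2] read 'e'  n1⇒n6
[3] read 'a'  n6⇒n7
[4] read 'e'  n7⇒n8
[5] read 'b'  n8⇒n9  ** P0@[5:5]
[6] read 'd'  n9⇒n10  ** P2@[1:6]
[7] read 'a'  n10⇒n11 (via fail)
[8] read 'b'  n11⇒n1 (via fail)  ** P0@[8:8]
[9] read 'e'  n1⇒n6
[10] read 'a'  n6⇒n7
[11] read 'e'  n7⇒n8
[12] read 'b'  n8⇒n9  ** P0@[12:12]
[13] read 'd'  n9⇒n10  ** P2@[8:13]
[14] read 'a'  n10⇒n11 (via fail)
[15] read 'a'  n11⇒n11 (via fail)
[16] read 'c'  n11⇒n0 (via fail)
[17] read 'a'  n0⇒n11
[18] read 'b'  n11⇒n1 (via fail)  ** P0@[18:18]
[19] read 'e'  n1⇒n6
[20] read 'a'  n6⇒n7
[21] read 'e'  n7⇒n8
[22] read 'b'  n8⇒n9  ** P0@[22:22]
[23] read 'd'  n9⇒n10  ** P2@[18:23]
[24] read 'e'  n10⇒n0 (via fail)
[25] read 'c'  n0⇒n0
[26] read 'b'  n0⇒n1  ** P0@[26:26]
[27] read 'c'  n1⇒n0 (via fail)
[28] read 'b'  n0⇒n1  ** P0@[28:28]
[29] read 'e'  n1⇒n6
[30] read 'a'  n6⇒n7
[31] read 'e'  n7⇒n8
[32] read 'e'  n8⇒n0 (via fail)
[33] read 'a'  n0⇒n11
[34] read 'd'  n11⇒n12  ** P3@[33:34]
[35] read 'c'  n12⇒n3 (via fail)
[36] read 'a'  n3⇒n4
[37] read 'd'  n4⇒n5  ** P1@[34:37],P3@[36:37]
[38] read 'd'  n5⇒n2 (via fail)
[39] read 'd'  n2⇒n2 (via fail)
[40] read 'c'  n2⇒n3
[41] read 'a'  n3⇒n4
[42] read 'd'  n4⇒n5  ** P1@[39:42],P3@[41:42]
[43] read 'b'  n5⇒n1 (via fail)  ** P0@[43:43]
[44] read 'b'  n1⇒n1 (via fail)  ** P0@[44:44]
[45] read 'e'  n1⇒n6
[46] read 'a'  n6⇒n7
[47] read 'e'  n7⇒n8
[48] read 'b'  n8⇒n9  ** P0@[48:48]
[49] read 'd'  n9⇒n10  ** P2@[44:49]
[50] read 'd'  n10⇒n2 (via fail)
[51] read 'c'  n2⇒n3
[52] read 'a'  n3⇒n4
[53] read 'd'  n4⇒n5  ** P1@[50:53],P3@[52:53]
[54] read 'b'  n5⇒n1 (via fail)  ** P0@[54:54]
[55] read 'e'  n1⇒n6
[56] read 'a'  n6⇒n7
[57] read 'e'  n7⇒n8
[58] read 'b'  n8⇒n9  ** P0@[58:58]
[59] read 'd'  n9⇒n10  ** P2@[54:59]
[60] read 'e'  n10⇒n0 (via fail)
[61] read 'e'  n0⇒n0
[62] read 'a'  n0⇒n11
[63] read 'a'  n11⇒n11 (via fail)
[64] read 'd'  n11⇒n12  ** P3@[63:64]

All matches (sorted): [[1,0],[5,0],[6,2],[8,0],[12,0],[13,2],[18,0],[22,0],[23,2],[26,0],[28,0],[34,3],[37,1],[37,3],[42,1],[42,3],[43,0],[44,0],[48,0],[49,2],[53,1],[53,3],[54,0],[58,0],[59,2],[64,3]]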